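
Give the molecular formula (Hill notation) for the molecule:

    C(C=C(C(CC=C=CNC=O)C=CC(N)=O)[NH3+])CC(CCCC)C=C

C20H32N3O2+

Heavy atoms from the SMILES: 20 C, 3 N, 2 O.
Implicit hydrogens by atom environment:
  9 × C: 1 H each → 9
  7 × C: 2 H each → 14
  3 × C: no H
  2 × O: no H
  1 × C: 3 H
  1 × N (charge +1): 3 H
  1 × N: 2 H
  1 × N: 1 H
  Total hydrogens = 32.
Net charge +1.
Molecular formula: C20H32N3O2+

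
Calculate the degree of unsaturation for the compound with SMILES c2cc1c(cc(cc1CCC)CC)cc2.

7

Molecular formula from the SMILES: C15H18.
DoU = (2C + 2 + N − H − X)/2 = (2·15 + 2 + 0 − 18 − 0)/2 = 14/2 = 7.
(Structurally: 2 ring(s) + 5 π bond(s) = 7.)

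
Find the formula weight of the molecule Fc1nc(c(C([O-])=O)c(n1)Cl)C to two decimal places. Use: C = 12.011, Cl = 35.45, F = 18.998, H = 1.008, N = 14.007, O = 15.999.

189.55

Molecular formula: C6H3ClFN2O2-.
M = 6×12.011 + 1×35.45 + 1×18.998 + 3×1.008 + 2×14.007 + 2×15.999 = 189.55 g/mol.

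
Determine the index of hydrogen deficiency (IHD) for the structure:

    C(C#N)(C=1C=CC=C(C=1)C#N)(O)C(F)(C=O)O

9

Molecular formula from the SMILES: C11H7FN2O3.
DoU = (2C + 2 + N − H − X)/2 = (2·11 + 2 + 2 − 7 − 1)/2 = 18/2 = 9.
(Structurally: 1 ring(s) + 8 π bond(s) = 9.)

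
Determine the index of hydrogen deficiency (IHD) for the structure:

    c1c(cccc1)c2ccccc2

8

Molecular formula from the SMILES: C12H10.
DoU = (2C + 2 + N − H − X)/2 = (2·12 + 2 + 0 − 10 − 0)/2 = 16/2 = 8.
(Structurally: 2 ring(s) + 6 π bond(s) = 8.)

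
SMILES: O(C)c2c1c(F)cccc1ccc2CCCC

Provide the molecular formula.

Heavy atoms from the SMILES: 15 C, 1 F, 1 O.
Implicit hydrogens by atom environment:
  5 × C (aromatic): 1 H each → 5
  5 × C (aromatic): no H
  3 × C: 2 H each → 6
  2 × C: 3 H each → 6
  1 × F: no H
  1 × O: no H
  Total hydrogens = 17.
Molecular formula: C15H17FO

C15H17FO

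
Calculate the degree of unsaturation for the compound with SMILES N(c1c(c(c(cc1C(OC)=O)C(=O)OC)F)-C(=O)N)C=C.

8

Molecular formula from the SMILES: C13H13FN2O5.
DoU = (2C + 2 + N − H − X)/2 = (2·13 + 2 + 2 − 13 − 1)/2 = 16/2 = 8.
(Structurally: 1 ring(s) + 7 π bond(s) = 8.)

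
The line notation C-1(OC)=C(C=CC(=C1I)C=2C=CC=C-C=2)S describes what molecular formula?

C13H11IOS

Heavy atoms from the SMILES: 13 C, 1 I, 1 O, 1 S.
Implicit hydrogens by atom environment:
  7 × C (aromatic): 1 H each → 7
  5 × C (aromatic): no H
  1 × C: 3 H
  1 × I: no H
  1 × O: no H
  1 × S: 1 H
  Total hydrogens = 11.
Molecular formula: C13H11IOS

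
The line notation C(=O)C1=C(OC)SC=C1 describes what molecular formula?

Heavy atoms from the SMILES: 6 C, 2 O, 1 S.
Implicit hydrogens by atom environment:
  2 × C (aromatic): 1 H each → 2
  2 × C (aromatic): no H
  2 × O: no H
  1 × C: 3 H
  1 × C: 1 H
  1 × S (aromatic): no H
  Total hydrogens = 6.
Molecular formula: C6H6O2S

C6H6O2S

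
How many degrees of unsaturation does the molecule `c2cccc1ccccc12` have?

7

Molecular formula from the SMILES: C10H8.
DoU = (2C + 2 + N − H − X)/2 = (2·10 + 2 + 0 − 8 − 0)/2 = 14/2 = 7.
(Structurally: 2 ring(s) + 5 π bond(s) = 7.)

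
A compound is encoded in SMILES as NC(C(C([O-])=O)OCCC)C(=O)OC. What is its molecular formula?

C8H14NO5-

Heavy atoms from the SMILES: 8 C, 1 N, 5 O.
Implicit hydrogens by atom environment:
  4 × O: no H
  2 × C: 3 H each → 6
  2 × C: 2 H each → 4
  2 × C: 1 H each → 2
  2 × C: no H
  1 × N: 2 H
  1 × O (charge -1): no H
  Total hydrogens = 14.
Net charge -1.
Molecular formula: C8H14NO5-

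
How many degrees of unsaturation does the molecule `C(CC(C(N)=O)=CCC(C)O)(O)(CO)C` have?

Molecular formula from the SMILES: C10H19NO4.
DoU = (2C + 2 + N − H − X)/2 = (2·10 + 2 + 1 − 19 − 0)/2 = 4/2 = 2.
(Structurally: 0 ring(s) + 2 π bond(s) = 2.)

2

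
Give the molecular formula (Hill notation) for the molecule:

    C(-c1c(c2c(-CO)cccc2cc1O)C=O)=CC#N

Heavy atoms from the SMILES: 15 C, 1 N, 3 O.
Implicit hydrogens by atom environment:
  6 × C (aromatic): no H
  4 × C (aromatic): 1 H each → 4
  3 × C: 1 H each → 3
  2 × O: 1 H each → 2
  1 × C: 2 H
  1 × C: no H
  1 × N: no H
  1 × O: no H
  Total hydrogens = 11.
Molecular formula: C15H11NO3

C15H11NO3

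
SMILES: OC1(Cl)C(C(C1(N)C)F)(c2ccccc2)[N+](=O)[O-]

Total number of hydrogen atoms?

12

Hydrogens are implicit in SMILES; fill each atom to its normal valence:
  5 × C (aromatic): 1 H each → 5
  3 × C: no H
  1 × C: 3 H
  1 × C: 1 H
  1 × C (aromatic): no H
  1 × Cl: no H
  1 × F: no H
  1 × N: 2 H
  1 × N (charge +1): no H
  1 × O: 1 H
  1 × O: no H
  1 × O (charge -1): no H
  Total hydrogens = 12.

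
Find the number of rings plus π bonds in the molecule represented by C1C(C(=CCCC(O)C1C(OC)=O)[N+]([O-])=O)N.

4

Molecular formula from the SMILES: C10H16N2O5.
DoU = (2C + 2 + N − H − X)/2 = (2·10 + 2 + 2 − 16 − 0)/2 = 8/2 = 4.
(Structurally: 1 ring(s) + 3 π bond(s) = 4.)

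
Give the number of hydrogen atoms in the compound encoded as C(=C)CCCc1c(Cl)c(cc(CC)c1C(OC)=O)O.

19

Hydrogens are implicit in SMILES; fill each atom to its normal valence:
  5 × C: 2 H each → 10
  5 × C (aromatic): no H
  2 × C: 3 H each → 6
  2 × O: no H
  1 × C (aromatic): 1 H
  1 × C: 1 H
  1 × C: no H
  1 × Cl: no H
  1 × O: 1 H
  Total hydrogens = 19.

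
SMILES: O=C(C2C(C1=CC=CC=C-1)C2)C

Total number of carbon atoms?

The symbol for carbon appears 11 times in the SMILES.

11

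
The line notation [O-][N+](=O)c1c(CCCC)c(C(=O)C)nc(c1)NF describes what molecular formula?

C11H14FN3O3

Heavy atoms from the SMILES: 11 C, 1 F, 3 N, 3 O.
Implicit hydrogens by atom environment:
  4 × C (aromatic): no H
  3 × C: 2 H each → 6
  2 × C: 3 H each → 6
  2 × O: no H
  1 × C (aromatic): 1 H
  1 × C: no H
  1 × F: no H
  1 × N: 1 H
  1 × N (aromatic): no H
  1 × N (charge +1): no H
  1 × O (charge -1): no H
  Total hydrogens = 14.
Molecular formula: C11H14FN3O3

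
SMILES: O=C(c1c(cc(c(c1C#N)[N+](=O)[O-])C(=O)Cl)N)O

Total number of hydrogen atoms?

Hydrogens are implicit in SMILES; fill each atom to its normal valence:
  5 × C (aromatic): no H
  3 × C: no H
  3 × O: no H
  1 × C (aromatic): 1 H
  1 × Cl: no H
  1 × N: 2 H
  1 × N (charge +1): no H
  1 × N: no H
  1 × O: 1 H
  1 × O (charge -1): no H
  Total hydrogens = 4.

4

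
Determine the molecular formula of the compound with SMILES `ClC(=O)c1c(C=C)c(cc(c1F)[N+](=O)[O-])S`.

Heavy atoms from the SMILES: 9 C, 1 Cl, 1 F, 1 N, 3 O, 1 S.
Implicit hydrogens by atom environment:
  5 × C (aromatic): no H
  2 × O: no H
  1 × C: 2 H
  1 × C (aromatic): 1 H
  1 × C: 1 H
  1 × C: no H
  1 × Cl: no H
  1 × F: no H
  1 × N (charge +1): no H
  1 × O (charge -1): no H
  1 × S: 1 H
  Total hydrogens = 5.
Molecular formula: C9H5ClFNO3S

C9H5ClFNO3S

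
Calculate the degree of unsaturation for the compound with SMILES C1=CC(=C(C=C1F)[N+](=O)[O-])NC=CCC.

Molecular formula from the SMILES: C10H11FN2O2.
DoU = (2C + 2 + N − H − X)/2 = (2·10 + 2 + 2 − 11 − 1)/2 = 12/2 = 6.
(Structurally: 1 ring(s) + 5 π bond(s) = 6.)

6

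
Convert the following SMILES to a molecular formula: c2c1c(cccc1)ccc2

Heavy atoms from the SMILES: 10 C.
Implicit hydrogens by atom environment:
  8 × C (aromatic): 1 H each → 8
  2 × C (aromatic): no H
  Total hydrogens = 8.
Molecular formula: C10H8

C10H8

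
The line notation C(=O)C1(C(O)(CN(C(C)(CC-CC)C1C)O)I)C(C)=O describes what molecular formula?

C14H24INO4

Heavy atoms from the SMILES: 14 C, 1 I, 1 N, 4 O.
Implicit hydrogens by atom environment:
  4 × C: 3 H each → 12
  4 × C: 2 H each → 8
  4 × C: no H
  2 × C: 1 H each → 2
  2 × O: 1 H each → 2
  2 × O: no H
  1 × I: no H
  1 × N: no H
  Total hydrogens = 24.
Molecular formula: C14H24INO4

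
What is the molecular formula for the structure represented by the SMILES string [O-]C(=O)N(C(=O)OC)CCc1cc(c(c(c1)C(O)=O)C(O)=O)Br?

C13H11BrNO8-

Heavy atoms from the SMILES: 1 Br, 13 C, 1 N, 8 O.
Implicit hydrogens by atom environment:
  5 × O: no H
  4 × C (aromatic): no H
  4 × C: no H
  2 × C: 2 H each → 4
  2 × C (aromatic): 1 H each → 2
  2 × O: 1 H each → 2
  1 × Br: no H
  1 × C: 3 H
  1 × N: no H
  1 × O (charge -1): no H
  Total hydrogens = 11.
Net charge -1.
Molecular formula: C13H11BrNO8-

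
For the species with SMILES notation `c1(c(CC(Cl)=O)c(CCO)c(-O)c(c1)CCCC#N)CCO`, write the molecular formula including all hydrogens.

Heavy atoms from the SMILES: 16 C, 1 Cl, 1 N, 4 O.
Implicit hydrogens by atom environment:
  8 × C: 2 H each → 16
  5 × C (aromatic): no H
  3 × O: 1 H each → 3
  2 × C: no H
  1 × C (aromatic): 1 H
  1 × Cl: no H
  1 × N: no H
  1 × O: no H
  Total hydrogens = 20.
Molecular formula: C16H20ClNO4

C16H20ClNO4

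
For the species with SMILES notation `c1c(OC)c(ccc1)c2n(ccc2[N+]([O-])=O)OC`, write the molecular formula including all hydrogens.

Heavy atoms from the SMILES: 12 C, 2 N, 4 O.
Implicit hydrogens by atom environment:
  6 × C (aromatic): 1 H each → 6
  4 × C (aromatic): no H
  3 × O: no H
  2 × C: 3 H each → 6
  1 × N (aromatic): no H
  1 × N (charge +1): no H
  1 × O (charge -1): no H
  Total hydrogens = 12.
Molecular formula: C12H12N2O4

C12H12N2O4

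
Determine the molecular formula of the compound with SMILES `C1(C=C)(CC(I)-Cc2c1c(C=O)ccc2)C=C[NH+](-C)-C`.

C17H21INO+

Heavy atoms from the SMILES: 17 C, 1 I, 1 N, 1 O.
Implicit hydrogens by atom environment:
  5 × C: 1 H each → 5
  3 × C: 2 H each → 6
  3 × C (aromatic): 1 H each → 3
  3 × C (aromatic): no H
  2 × C: 3 H each → 6
  1 × C: no H
  1 × I: no H
  1 × N (charge +1): 1 H
  1 × O: no H
  Total hydrogens = 21.
Net charge +1.
Molecular formula: C17H21INO+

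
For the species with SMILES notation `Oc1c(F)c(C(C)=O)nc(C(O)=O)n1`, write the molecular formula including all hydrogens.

C7H5FN2O4

Heavy atoms from the SMILES: 7 C, 1 F, 2 N, 4 O.
Implicit hydrogens by atom environment:
  4 × C (aromatic): no H
  2 × C: no H
  2 × N (aromatic): no H
  2 × O: 1 H each → 2
  2 × O: no H
  1 × C: 3 H
  1 × F: no H
  Total hydrogens = 5.
Molecular formula: C7H5FN2O4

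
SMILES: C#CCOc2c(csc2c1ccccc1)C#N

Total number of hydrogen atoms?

9

Hydrogens are implicit in SMILES; fill each atom to its normal valence:
  6 × C (aromatic): 1 H each → 6
  4 × C (aromatic): no H
  2 × C: no H
  1 × C: 2 H
  1 × C: 1 H
  1 × N: no H
  1 × O: no H
  1 × S (aromatic): no H
  Total hydrogens = 9.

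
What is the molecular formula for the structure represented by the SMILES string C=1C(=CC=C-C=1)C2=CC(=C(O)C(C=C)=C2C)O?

C15H14O2

Heavy atoms from the SMILES: 15 C, 2 O.
Implicit hydrogens by atom environment:
  6 × C (aromatic): 1 H each → 6
  6 × C (aromatic): no H
  2 × O: 1 H each → 2
  1 × C: 3 H
  1 × C: 2 H
  1 × C: 1 H
  Total hydrogens = 14.
Molecular formula: C15H14O2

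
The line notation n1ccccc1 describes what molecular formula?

Heavy atoms from the SMILES: 5 C, 1 N.
Implicit hydrogens by atom environment:
  5 × C (aromatic): 1 H each → 5
  1 × N (aromatic): no H
  Total hydrogens = 5.
Molecular formula: C5H5N

C5H5N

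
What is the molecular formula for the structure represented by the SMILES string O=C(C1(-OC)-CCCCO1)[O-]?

Heavy atoms from the SMILES: 7 C, 4 O.
Implicit hydrogens by atom environment:
  4 × C: 2 H each → 8
  3 × O: no H
  2 × C: no H
  1 × C: 3 H
  1 × O (charge -1): no H
  Total hydrogens = 11.
Net charge -1.
Molecular formula: C7H11O4-

C7H11O4-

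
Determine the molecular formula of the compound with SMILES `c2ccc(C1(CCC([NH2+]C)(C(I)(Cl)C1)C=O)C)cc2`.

Heavy atoms from the SMILES: 15 C, 1 Cl, 1 I, 1 N, 1 O.
Implicit hydrogens by atom environment:
  5 × C (aromatic): 1 H each → 5
  3 × C: 2 H each → 6
  3 × C: no H
  2 × C: 3 H each → 6
  1 × C: 1 H
  1 × C (aromatic): no H
  1 × Cl: no H
  1 × I: no H
  1 × N (charge +1): 2 H
  1 × O: no H
  Total hydrogens = 20.
Net charge +1.
Molecular formula: C15H20ClINO+

C15H20ClINO+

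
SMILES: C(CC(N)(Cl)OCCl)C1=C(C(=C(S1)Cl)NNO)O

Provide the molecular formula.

Heavy atoms from the SMILES: 8 C, 3 Cl, 3 N, 3 O, 1 S.
Implicit hydrogens by atom environment:
  4 × C (aromatic): no H
  3 × C: 2 H each → 6
  3 × Cl: no H
  2 × N: 1 H each → 2
  2 × O: 1 H each → 2
  1 × C: no H
  1 × N: 2 H
  1 × O: no H
  1 × S (aromatic): no H
  Total hydrogens = 12.
Molecular formula: C8H12Cl3N3O3S

C8H12Cl3N3O3S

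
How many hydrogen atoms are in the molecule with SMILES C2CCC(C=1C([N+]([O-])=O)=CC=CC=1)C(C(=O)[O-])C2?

14

Hydrogens are implicit in SMILES; fill each atom to its normal valence:
  4 × C: 2 H each → 8
  4 × C (aromatic): 1 H each → 4
  2 × C: 1 H each → 2
  2 × C (aromatic): no H
  2 × O: no H
  2 × O (charge -1): no H
  1 × C: no H
  1 × N (charge +1): no H
  Total hydrogens = 14.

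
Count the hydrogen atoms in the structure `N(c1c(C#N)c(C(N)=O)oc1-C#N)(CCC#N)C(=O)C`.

9

Hydrogens are implicit in SMILES; fill each atom to its normal valence:
  5 × C: no H
  4 × C (aromatic): no H
  4 × N: no H
  2 × C: 2 H each → 4
  2 × O: no H
  1 × C: 3 H
  1 × N: 2 H
  1 × O (aromatic): no H
  Total hydrogens = 9.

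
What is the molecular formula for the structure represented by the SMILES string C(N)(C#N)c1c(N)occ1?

C6H7N3O

Heavy atoms from the SMILES: 6 C, 3 N, 1 O.
Implicit hydrogens by atom environment:
  2 × C (aromatic): 1 H each → 2
  2 × C (aromatic): no H
  2 × N: 2 H each → 4
  1 × C: 1 H
  1 × C: no H
  1 × N: no H
  1 × O (aromatic): no H
  Total hydrogens = 7.
Molecular formula: C6H7N3O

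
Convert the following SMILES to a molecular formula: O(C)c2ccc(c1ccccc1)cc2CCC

C16H18O

Heavy atoms from the SMILES: 16 C, 1 O.
Implicit hydrogens by atom environment:
  8 × C (aromatic): 1 H each → 8
  4 × C (aromatic): no H
  2 × C: 3 H each → 6
  2 × C: 2 H each → 4
  1 × O: no H
  Total hydrogens = 18.
Molecular formula: C16H18O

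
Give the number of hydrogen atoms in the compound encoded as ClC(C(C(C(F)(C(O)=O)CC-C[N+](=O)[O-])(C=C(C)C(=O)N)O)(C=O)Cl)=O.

Hydrogens are implicit in SMILES; fill each atom to its normal valence:
  7 × C: no H
  5 × O: no H
  3 × C: 2 H each → 6
  2 × C: 1 H each → 2
  2 × Cl: no H
  2 × O: 1 H each → 2
  1 × C: 3 H
  1 × F: no H
  1 × N: 2 H
  1 × N (charge +1): no H
  1 × O (charge -1): no H
  Total hydrogens = 15.

15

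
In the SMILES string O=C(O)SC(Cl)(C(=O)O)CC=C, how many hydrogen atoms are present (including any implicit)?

Hydrogens are implicit in SMILES; fill each atom to its normal valence:
  3 × C: no H
  2 × C: 2 H each → 4
  2 × O: 1 H each → 2
  2 × O: no H
  1 × C: 1 H
  1 × Cl: no H
  1 × S: no H
  Total hydrogens = 7.

7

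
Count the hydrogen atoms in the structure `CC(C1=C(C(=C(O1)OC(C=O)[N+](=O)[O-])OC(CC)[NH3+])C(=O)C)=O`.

Hydrogens are implicit in SMILES; fill each atom to its normal valence:
  6 × O: no H
  4 × C (aromatic): no H
  3 × C: 3 H each → 9
  3 × C: 1 H each → 3
  2 × C: no H
  1 × C: 2 H
  1 × N (charge +1): 3 H
  1 × N (charge +1): no H
  1 × O (aromatic): no H
  1 × O (charge -1): no H
  Total hydrogens = 17.

17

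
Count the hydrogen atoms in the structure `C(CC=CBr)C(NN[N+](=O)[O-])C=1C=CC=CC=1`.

Hydrogens are implicit in SMILES; fill each atom to its normal valence:
  5 × C (aromatic): 1 H each → 5
  3 × C: 1 H each → 3
  2 × C: 2 H each → 4
  2 × N: 1 H each → 2
  1 × Br: no H
  1 × C (aromatic): no H
  1 × N (charge +1): no H
  1 × O: no H
  1 × O (charge -1): no H
  Total hydrogens = 14.

14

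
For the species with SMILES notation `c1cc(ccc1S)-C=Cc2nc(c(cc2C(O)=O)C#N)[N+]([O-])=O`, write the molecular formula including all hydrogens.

Heavy atoms from the SMILES: 15 C, 3 N, 4 O, 1 S.
Implicit hydrogens by atom environment:
  6 × C (aromatic): no H
  5 × C (aromatic): 1 H each → 5
  2 × C: 1 H each → 2
  2 × C: no H
  2 × O: no H
  1 × N (aromatic): no H
  1 × N (charge +1): no H
  1 × N: no H
  1 × O: 1 H
  1 × O (charge -1): no H
  1 × S: 1 H
  Total hydrogens = 9.
Molecular formula: C15H9N3O4S

C15H9N3O4S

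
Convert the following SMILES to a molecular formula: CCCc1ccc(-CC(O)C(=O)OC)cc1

C13H18O3

Heavy atoms from the SMILES: 13 C, 3 O.
Implicit hydrogens by atom environment:
  4 × C (aromatic): 1 H each → 4
  3 × C: 2 H each → 6
  2 × C: 3 H each → 6
  2 × C (aromatic): no H
  2 × O: no H
  1 × C: 1 H
  1 × C: no H
  1 × O: 1 H
  Total hydrogens = 18.
Molecular formula: C13H18O3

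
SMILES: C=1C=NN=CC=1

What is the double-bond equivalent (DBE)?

4

Molecular formula from the SMILES: C4H4N2.
DoU = (2C + 2 + N − H − X)/2 = (2·4 + 2 + 2 − 4 − 0)/2 = 8/2 = 4.
(Structurally: 1 ring(s) + 3 π bond(s) = 4.)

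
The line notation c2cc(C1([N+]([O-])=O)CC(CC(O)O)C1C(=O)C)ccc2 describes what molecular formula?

Heavy atoms from the SMILES: 14 C, 1 N, 5 O.
Implicit hydrogens by atom environment:
  5 × C (aromatic): 1 H each → 5
  3 × C: 1 H each → 3
  2 × C: 2 H each → 4
  2 × C: no H
  2 × O: 1 H each → 2
  2 × O: no H
  1 × C: 3 H
  1 × C (aromatic): no H
  1 × N (charge +1): no H
  1 × O (charge -1): no H
  Total hydrogens = 17.
Molecular formula: C14H17NO5

C14H17NO5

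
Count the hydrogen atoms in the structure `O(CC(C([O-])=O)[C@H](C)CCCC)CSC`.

Hydrogens are implicit in SMILES; fill each atom to its normal valence:
  5 × C: 2 H each → 10
  3 × C: 3 H each → 9
  2 × C: 1 H each → 2
  2 × O: no H
  1 × C: no H
  1 × O (charge -1): no H
  1 × S: no H
  Total hydrogens = 21.

21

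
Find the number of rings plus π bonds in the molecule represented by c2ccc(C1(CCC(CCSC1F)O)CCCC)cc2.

Molecular formula from the SMILES: C17H25FOS.
DoU = (2C + 2 + N − H − X)/2 = (2·17 + 2 + 0 − 25 − 1)/2 = 10/2 = 5.
(Structurally: 2 ring(s) + 3 π bond(s) = 5.)

5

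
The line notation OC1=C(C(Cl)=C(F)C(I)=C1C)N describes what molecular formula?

Heavy atoms from the SMILES: 7 C, 1 Cl, 1 F, 1 I, 1 N, 1 O.
Implicit hydrogens by atom environment:
  6 × C (aromatic): no H
  1 × C: 3 H
  1 × Cl: no H
  1 × F: no H
  1 × I: no H
  1 × N: 2 H
  1 × O: 1 H
  Total hydrogens = 6.
Molecular formula: C7H6ClFINO

C7H6ClFINO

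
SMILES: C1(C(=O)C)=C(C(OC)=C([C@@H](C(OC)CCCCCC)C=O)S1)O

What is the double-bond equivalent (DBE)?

5

Molecular formula from the SMILES: C17H26O5S.
DoU = (2C + 2 + N − H − X)/2 = (2·17 + 2 + 0 − 26 − 0)/2 = 10/2 = 5.
(Structurally: 1 ring(s) + 4 π bond(s) = 5.)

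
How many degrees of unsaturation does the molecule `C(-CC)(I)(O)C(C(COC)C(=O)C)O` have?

1

Molecular formula from the SMILES: C9H17IO4.
DoU = (2C + 2 + N − H − X)/2 = (2·9 + 2 + 0 − 17 − 1)/2 = 2/2 = 1.
(Structurally: 0 ring(s) + 1 π bond(s) = 1.)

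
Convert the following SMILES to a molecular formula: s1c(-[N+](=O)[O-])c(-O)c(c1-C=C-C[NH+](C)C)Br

C9H12BrN2O3S+

Heavy atoms from the SMILES: 1 Br, 9 C, 2 N, 3 O, 1 S.
Implicit hydrogens by atom environment:
  4 × C (aromatic): no H
  2 × C: 3 H each → 6
  2 × C: 1 H each → 2
  1 × Br: no H
  1 × C: 2 H
  1 × N (charge +1): 1 H
  1 × N (charge +1): no H
  1 × O: 1 H
  1 × O: no H
  1 × O (charge -1): no H
  1 × S (aromatic): no H
  Total hydrogens = 12.
Net charge +1.
Molecular formula: C9H12BrN2O3S+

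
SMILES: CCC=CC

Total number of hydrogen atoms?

10

Hydrogens are implicit in SMILES; fill each atom to its normal valence:
  2 × C: 3 H each → 6
  2 × C: 1 H each → 2
  1 × C: 2 H
  Total hydrogens = 10.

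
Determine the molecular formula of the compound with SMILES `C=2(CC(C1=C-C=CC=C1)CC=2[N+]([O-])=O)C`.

C12H13NO2

Heavy atoms from the SMILES: 12 C, 1 N, 2 O.
Implicit hydrogens by atom environment:
  5 × C (aromatic): 1 H each → 5
  2 × C: 2 H each → 4
  2 × C: no H
  1 × C: 3 H
  1 × C: 1 H
  1 × C (aromatic): no H
  1 × N (charge +1): no H
  1 × O: no H
  1 × O (charge -1): no H
  Total hydrogens = 13.
Molecular formula: C12H13NO2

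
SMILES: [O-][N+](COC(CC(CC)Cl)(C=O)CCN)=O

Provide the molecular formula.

C9H17ClN2O4

Heavy atoms from the SMILES: 9 C, 1 Cl, 2 N, 4 O.
Implicit hydrogens by atom environment:
  5 × C: 2 H each → 10
  3 × O: no H
  2 × C: 1 H each → 2
  1 × C: 3 H
  1 × C: no H
  1 × Cl: no H
  1 × N: 2 H
  1 × N (charge +1): no H
  1 × O (charge -1): no H
  Total hydrogens = 17.
Molecular formula: C9H17ClN2O4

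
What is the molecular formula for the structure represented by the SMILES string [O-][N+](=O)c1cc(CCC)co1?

C7H9NO3

Heavy atoms from the SMILES: 7 C, 1 N, 3 O.
Implicit hydrogens by atom environment:
  2 × C: 2 H each → 4
  2 × C (aromatic): 1 H each → 2
  2 × C (aromatic): no H
  1 × C: 3 H
  1 × N (charge +1): no H
  1 × O (aromatic): no H
  1 × O: no H
  1 × O (charge -1): no H
  Total hydrogens = 9.
Molecular formula: C7H9NO3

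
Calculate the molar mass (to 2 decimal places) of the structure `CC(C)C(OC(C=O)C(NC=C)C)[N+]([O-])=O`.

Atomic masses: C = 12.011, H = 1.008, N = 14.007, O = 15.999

230.26

Molecular formula: C10H18N2O4.
M = 10×12.011 + 18×1.008 + 2×14.007 + 4×15.999 = 230.26 g/mol.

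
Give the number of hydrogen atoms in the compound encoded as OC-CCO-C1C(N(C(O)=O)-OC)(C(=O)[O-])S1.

12

Hydrogens are implicit in SMILES; fill each atom to its normal valence:
  4 × O: no H
  3 × C: 2 H each → 6
  3 × C: no H
  2 × O: 1 H each → 2
  1 × C: 3 H
  1 × C: 1 H
  1 × N: no H
  1 × O (charge -1): no H
  1 × S: no H
  Total hydrogens = 12.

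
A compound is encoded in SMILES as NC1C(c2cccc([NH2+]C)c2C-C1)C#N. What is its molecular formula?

Heavy atoms from the SMILES: 12 C, 3 N.
Implicit hydrogens by atom environment:
  3 × C (aromatic): 1 H each → 3
  3 × C (aromatic): no H
  2 × C: 2 H each → 4
  2 × C: 1 H each → 2
  1 × C: 3 H
  1 × C: no H
  1 × N: 2 H
  1 × N (charge +1): 2 H
  1 × N: no H
  Total hydrogens = 16.
Net charge +1.
Molecular formula: C12H16N3+

C12H16N3+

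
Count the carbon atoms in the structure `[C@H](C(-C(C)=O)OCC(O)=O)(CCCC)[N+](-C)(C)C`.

13

The symbol for carbon appears 13 times in the SMILES.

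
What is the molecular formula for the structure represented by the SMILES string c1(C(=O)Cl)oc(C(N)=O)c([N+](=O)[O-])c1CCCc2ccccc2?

C15H13ClN2O5

Heavy atoms from the SMILES: 15 C, 1 Cl, 2 N, 5 O.
Implicit hydrogens by atom environment:
  5 × C (aromatic): 1 H each → 5
  5 × C (aromatic): no H
  3 × C: 2 H each → 6
  3 × O: no H
  2 × C: no H
  1 × Cl: no H
  1 × N: 2 H
  1 × N (charge +1): no H
  1 × O (aromatic): no H
  1 × O (charge -1): no H
  Total hydrogens = 13.
Molecular formula: C15H13ClN2O5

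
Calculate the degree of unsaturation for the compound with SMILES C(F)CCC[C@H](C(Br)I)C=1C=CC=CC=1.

4

Molecular formula from the SMILES: C12H15BrFI.
DoU = (2C + 2 + N − H − X)/2 = (2·12 + 2 + 0 − 15 − 3)/2 = 8/2 = 4.
(Structurally: 1 ring(s) + 3 π bond(s) = 4.)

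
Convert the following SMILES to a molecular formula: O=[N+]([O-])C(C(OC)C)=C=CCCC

C9H15NO3

Heavy atoms from the SMILES: 9 C, 1 N, 3 O.
Implicit hydrogens by atom environment:
  3 × C: 3 H each → 9
  2 × C: 2 H each → 4
  2 × C: 1 H each → 2
  2 × C: no H
  2 × O: no H
  1 × N (charge +1): no H
  1 × O (charge -1): no H
  Total hydrogens = 15.
Molecular formula: C9H15NO3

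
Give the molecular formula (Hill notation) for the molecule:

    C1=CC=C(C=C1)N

C6H7N

Heavy atoms from the SMILES: 6 C, 1 N.
Implicit hydrogens by atom environment:
  5 × C (aromatic): 1 H each → 5
  1 × C (aromatic): no H
  1 × N: 2 H
  Total hydrogens = 7.
Molecular formula: C6H7N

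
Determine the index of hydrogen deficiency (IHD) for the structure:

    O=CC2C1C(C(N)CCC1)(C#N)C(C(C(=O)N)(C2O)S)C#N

8

Molecular formula from the SMILES: C14H18N4O3S.
DoU = (2C + 2 + N − H − X)/2 = (2·14 + 2 + 4 − 18 − 0)/2 = 16/2 = 8.
(Structurally: 2 ring(s) + 6 π bond(s) = 8.)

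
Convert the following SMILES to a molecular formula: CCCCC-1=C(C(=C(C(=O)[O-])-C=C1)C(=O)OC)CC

C15H19O4-

Heavy atoms from the SMILES: 15 C, 4 O.
Implicit hydrogens by atom environment:
  4 × C: 2 H each → 8
  4 × C (aromatic): no H
  3 × C: 3 H each → 9
  3 × O: no H
  2 × C (aromatic): 1 H each → 2
  2 × C: no H
  1 × O (charge -1): no H
  Total hydrogens = 19.
Net charge -1.
Molecular formula: C15H19O4-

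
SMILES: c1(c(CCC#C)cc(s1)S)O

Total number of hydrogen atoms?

8

Hydrogens are implicit in SMILES; fill each atom to its normal valence:
  3 × C (aromatic): no H
  2 × C: 2 H each → 4
  1 × C (aromatic): 1 H
  1 × C: 1 H
  1 × C: no H
  1 × O: 1 H
  1 × S: 1 H
  1 × S (aromatic): no H
  Total hydrogens = 8.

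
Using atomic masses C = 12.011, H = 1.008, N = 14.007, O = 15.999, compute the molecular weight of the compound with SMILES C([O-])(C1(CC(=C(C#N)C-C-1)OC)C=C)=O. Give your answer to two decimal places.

206.22

Molecular formula: C11H12NO3-.
M = 11×12.011 + 12×1.008 + 1×14.007 + 3×15.999 = 206.22 g/mol.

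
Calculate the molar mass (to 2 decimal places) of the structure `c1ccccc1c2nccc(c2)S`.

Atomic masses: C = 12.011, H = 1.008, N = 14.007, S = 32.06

187.26

Molecular formula: C11H9NS.
M = 11×12.011 + 9×1.008 + 1×14.007 + 1×32.06 = 187.26 g/mol.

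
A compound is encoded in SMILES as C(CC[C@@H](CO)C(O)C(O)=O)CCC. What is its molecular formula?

Heavy atoms from the SMILES: 10 C, 4 O.
Implicit hydrogens by atom environment:
  6 × C: 2 H each → 12
  3 × O: 1 H each → 3
  2 × C: 1 H each → 2
  1 × C: 3 H
  1 × C: no H
  1 × O: no H
  Total hydrogens = 20.
Molecular formula: C10H20O4

C10H20O4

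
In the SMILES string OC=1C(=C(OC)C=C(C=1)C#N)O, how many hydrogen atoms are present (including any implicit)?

7

Hydrogens are implicit in SMILES; fill each atom to its normal valence:
  4 × C (aromatic): no H
  2 × C (aromatic): 1 H each → 2
  2 × O: 1 H each → 2
  1 × C: 3 H
  1 × C: no H
  1 × N: no H
  1 × O: no H
  Total hydrogens = 7.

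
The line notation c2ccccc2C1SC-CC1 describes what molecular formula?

C10H12S

Heavy atoms from the SMILES: 10 C, 1 S.
Implicit hydrogens by atom environment:
  5 × C (aromatic): 1 H each → 5
  3 × C: 2 H each → 6
  1 × C: 1 H
  1 × C (aromatic): no H
  1 × S: no H
  Total hydrogens = 12.
Molecular formula: C10H12S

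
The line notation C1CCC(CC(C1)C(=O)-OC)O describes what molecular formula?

Heavy atoms from the SMILES: 9 C, 3 O.
Implicit hydrogens by atom environment:
  5 × C: 2 H each → 10
  2 × C: 1 H each → 2
  2 × O: no H
  1 × C: 3 H
  1 × C: no H
  1 × O: 1 H
  Total hydrogens = 16.
Molecular formula: C9H16O3

C9H16O3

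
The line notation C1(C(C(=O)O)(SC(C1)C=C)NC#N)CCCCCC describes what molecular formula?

C14H22N2O2S

Heavy atoms from the SMILES: 14 C, 2 N, 2 O, 1 S.
Implicit hydrogens by atom environment:
  7 × C: 2 H each → 14
  3 × C: 1 H each → 3
  3 × C: no H
  1 × C: 3 H
  1 × N: 1 H
  1 × N: no H
  1 × O: 1 H
  1 × O: no H
  1 × S: no H
  Total hydrogens = 22.
Molecular formula: C14H22N2O2S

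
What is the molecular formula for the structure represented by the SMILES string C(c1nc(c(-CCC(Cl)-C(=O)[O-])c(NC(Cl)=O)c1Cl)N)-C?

Heavy atoms from the SMILES: 12 C, 3 Cl, 3 N, 3 O.
Implicit hydrogens by atom environment:
  5 × C (aromatic): no H
  3 × C: 2 H each → 6
  3 × Cl: no H
  2 × C: no H
  2 × O: no H
  1 × C: 3 H
  1 × C: 1 H
  1 × N: 2 H
  1 × N: 1 H
  1 × N (aromatic): no H
  1 × O (charge -1): no H
  Total hydrogens = 13.
Net charge -1.
Molecular formula: C12H13Cl3N3O3-

C12H13Cl3N3O3-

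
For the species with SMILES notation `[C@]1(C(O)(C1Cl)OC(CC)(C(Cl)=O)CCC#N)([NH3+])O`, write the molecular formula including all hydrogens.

Heavy atoms from the SMILES: 10 C, 2 Cl, 2 N, 4 O.
Implicit hydrogens by atom environment:
  5 × C: no H
  3 × C: 2 H each → 6
  2 × Cl: no H
  2 × O: 1 H each → 2
  2 × O: no H
  1 × C: 3 H
  1 × C: 1 H
  1 × N (charge +1): 3 H
  1 × N: no H
  Total hydrogens = 15.
Net charge +1.
Molecular formula: C10H15Cl2N2O4+

C10H15Cl2N2O4+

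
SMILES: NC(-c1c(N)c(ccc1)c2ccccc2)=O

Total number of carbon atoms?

13

The symbol for carbon appears 13 times in the SMILES. Lowercase c denotes aromatic carbon and counts toward C.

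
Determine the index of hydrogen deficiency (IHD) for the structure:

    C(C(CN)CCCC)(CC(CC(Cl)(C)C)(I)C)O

0

Molecular formula from the SMILES: C14H29ClINO.
DoU = (2C + 2 + N − H − X)/2 = (2·14 + 2 + 1 − 29 − 2)/2 = 0/2 = 0.
(Structurally: 0 ring(s) + 0 π bond(s) = 0.)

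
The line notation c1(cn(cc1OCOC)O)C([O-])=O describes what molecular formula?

Heavy atoms from the SMILES: 7 C, 1 N, 5 O.
Implicit hydrogens by atom environment:
  3 × O: no H
  2 × C (aromatic): 1 H each → 2
  2 × C (aromatic): no H
  1 × C: 3 H
  1 × C: 2 H
  1 × C: no H
  1 × N (aromatic): no H
  1 × O: 1 H
  1 × O (charge -1): no H
  Total hydrogens = 8.
Net charge -1.
Molecular formula: C7H8NO5-

C7H8NO5-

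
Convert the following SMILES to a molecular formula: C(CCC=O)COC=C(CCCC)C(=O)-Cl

C12H19ClO3

Heavy atoms from the SMILES: 12 C, 1 Cl, 3 O.
Implicit hydrogens by atom environment:
  7 × C: 2 H each → 14
  3 × O: no H
  2 × C: 1 H each → 2
  2 × C: no H
  1 × C: 3 H
  1 × Cl: no H
  Total hydrogens = 19.
Molecular formula: C12H19ClO3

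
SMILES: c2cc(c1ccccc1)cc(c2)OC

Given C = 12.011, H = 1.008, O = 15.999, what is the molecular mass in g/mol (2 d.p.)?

Molecular formula: C13H12O.
M = 13×12.011 + 12×1.008 + 1×15.999 = 184.24 g/mol.

184.24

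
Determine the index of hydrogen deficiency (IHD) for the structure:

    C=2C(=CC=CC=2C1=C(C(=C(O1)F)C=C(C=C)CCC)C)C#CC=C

12

Molecular formula from the SMILES: C22H21FO.
DoU = (2C + 2 + N − H − X)/2 = (2·22 + 2 + 0 − 21 − 1)/2 = 24/2 = 12.
(Structurally: 2 ring(s) + 10 π bond(s) = 12.)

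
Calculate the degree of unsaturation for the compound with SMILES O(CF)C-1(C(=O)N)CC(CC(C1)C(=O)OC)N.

3

Molecular formula from the SMILES: C10H17FN2O4.
DoU = (2C + 2 + N − H − X)/2 = (2·10 + 2 + 2 − 17 − 1)/2 = 6/2 = 3.
(Structurally: 1 ring(s) + 2 π bond(s) = 3.)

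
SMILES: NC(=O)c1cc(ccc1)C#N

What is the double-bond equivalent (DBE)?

7

Molecular formula from the SMILES: C8H6N2O.
DoU = (2C + 2 + N − H − X)/2 = (2·8 + 2 + 2 − 6 − 0)/2 = 14/2 = 7.
(Structurally: 1 ring(s) + 6 π bond(s) = 7.)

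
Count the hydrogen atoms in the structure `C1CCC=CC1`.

Hydrogens are implicit in SMILES; fill each atom to its normal valence:
  4 × C: 2 H each → 8
  2 × C: 1 H each → 2
  Total hydrogens = 10.

10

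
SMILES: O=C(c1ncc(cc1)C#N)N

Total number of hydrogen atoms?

5

Hydrogens are implicit in SMILES; fill each atom to its normal valence:
  3 × C (aromatic): 1 H each → 3
  2 × C (aromatic): no H
  2 × C: no H
  1 × N: 2 H
  1 × N (aromatic): no H
  1 × N: no H
  1 × O: no H
  Total hydrogens = 5.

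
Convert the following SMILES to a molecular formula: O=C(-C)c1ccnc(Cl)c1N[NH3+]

C7H9ClN3O+

Heavy atoms from the SMILES: 7 C, 1 Cl, 3 N, 1 O.
Implicit hydrogens by atom environment:
  3 × C (aromatic): no H
  2 × C (aromatic): 1 H each → 2
  1 × C: 3 H
  1 × C: no H
  1 × Cl: no H
  1 × N (charge +1): 3 H
  1 × N: 1 H
  1 × N (aromatic): no H
  1 × O: no H
  Total hydrogens = 9.
Net charge +1.
Molecular formula: C7H9ClN3O+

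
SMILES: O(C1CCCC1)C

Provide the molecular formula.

Heavy atoms from the SMILES: 6 C, 1 O.
Implicit hydrogens by atom environment:
  4 × C: 2 H each → 8
  1 × C: 3 H
  1 × C: 1 H
  1 × O: no H
  Total hydrogens = 12.
Molecular formula: C6H12O

C6H12O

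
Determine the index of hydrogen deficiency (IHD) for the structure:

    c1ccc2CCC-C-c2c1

Molecular formula from the SMILES: C10H12.
DoU = (2C + 2 + N − H − X)/2 = (2·10 + 2 + 0 − 12 − 0)/2 = 10/2 = 5.
(Structurally: 2 ring(s) + 3 π bond(s) = 5.)

5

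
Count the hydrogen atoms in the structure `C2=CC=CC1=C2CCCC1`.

12

Hydrogens are implicit in SMILES; fill each atom to its normal valence:
  4 × C: 2 H each → 8
  4 × C (aromatic): 1 H each → 4
  2 × C (aromatic): no H
  Total hydrogens = 12.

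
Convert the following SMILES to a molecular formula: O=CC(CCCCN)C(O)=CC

Heavy atoms from the SMILES: 9 C, 1 N, 2 O.
Implicit hydrogens by atom environment:
  4 × C: 2 H each → 8
  3 × C: 1 H each → 3
  1 × C: 3 H
  1 × C: no H
  1 × N: 2 H
  1 × O: 1 H
  1 × O: no H
  Total hydrogens = 17.
Molecular formula: C9H17NO2

C9H17NO2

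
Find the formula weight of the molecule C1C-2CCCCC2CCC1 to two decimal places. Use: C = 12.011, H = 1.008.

Molecular formula: C10H18.
M = 10×12.011 + 18×1.008 = 138.25 g/mol.

138.25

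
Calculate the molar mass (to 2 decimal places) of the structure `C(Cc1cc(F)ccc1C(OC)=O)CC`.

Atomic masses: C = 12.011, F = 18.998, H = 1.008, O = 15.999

210.25

Molecular formula: C12H15FO2.
M = 12×12.011 + 1×18.998 + 15×1.008 + 2×15.999 = 210.25 g/mol.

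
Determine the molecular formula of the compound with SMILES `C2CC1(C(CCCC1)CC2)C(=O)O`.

Heavy atoms from the SMILES: 11 C, 2 O.
Implicit hydrogens by atom environment:
  8 × C: 2 H each → 16
  2 × C: no H
  1 × C: 1 H
  1 × O: 1 H
  1 × O: no H
  Total hydrogens = 18.
Molecular formula: C11H18O2

C11H18O2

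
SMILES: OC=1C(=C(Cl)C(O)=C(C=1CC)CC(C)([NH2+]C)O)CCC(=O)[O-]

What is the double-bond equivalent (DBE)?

Molecular formula from the SMILES: C15H22ClNO5.
DoU = (2C + 2 + N − H − X)/2 = (2·15 + 2 + 1 − 22 − 1)/2 = 10/2 = 5.
(Structurally: 1 ring(s) + 4 π bond(s) = 5.)

5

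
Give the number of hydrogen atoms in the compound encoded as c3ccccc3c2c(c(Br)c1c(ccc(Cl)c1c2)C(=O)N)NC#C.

12

Hydrogens are implicit in SMILES; fill each atom to its normal valence:
  8 × C (aromatic): 1 H each → 8
  8 × C (aromatic): no H
  2 × C: no H
  1 × Br: no H
  1 × C: 1 H
  1 × Cl: no H
  1 × N: 2 H
  1 × N: 1 H
  1 × O: no H
  Total hydrogens = 12.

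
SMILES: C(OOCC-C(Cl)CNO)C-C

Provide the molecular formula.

Heavy atoms from the SMILES: 7 C, 1 Cl, 1 N, 3 O.
Implicit hydrogens by atom environment:
  5 × C: 2 H each → 10
  2 × O: no H
  1 × C: 3 H
  1 × C: 1 H
  1 × Cl: no H
  1 × N: 1 H
  1 × O: 1 H
  Total hydrogens = 16.
Molecular formula: C7H16ClNO3

C7H16ClNO3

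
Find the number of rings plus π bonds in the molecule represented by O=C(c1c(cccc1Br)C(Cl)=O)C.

Molecular formula from the SMILES: C9H6BrClO2.
DoU = (2C + 2 + N − H − X)/2 = (2·9 + 2 + 0 − 6 − 2)/2 = 12/2 = 6.
(Structurally: 1 ring(s) + 5 π bond(s) = 6.)

6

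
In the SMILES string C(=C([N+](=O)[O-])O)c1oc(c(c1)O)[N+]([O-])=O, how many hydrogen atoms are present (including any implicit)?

4

Hydrogens are implicit in SMILES; fill each atom to its normal valence:
  3 × C (aromatic): no H
  2 × N (charge +1): no H
  2 × O: 1 H each → 2
  2 × O: no H
  2 × O (charge -1): no H
  1 × C (aromatic): 1 H
  1 × C: 1 H
  1 × C: no H
  1 × O (aromatic): no H
  Total hydrogens = 4.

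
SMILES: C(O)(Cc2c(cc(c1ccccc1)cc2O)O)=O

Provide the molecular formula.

Heavy atoms from the SMILES: 14 C, 4 O.
Implicit hydrogens by atom environment:
  7 × C (aromatic): 1 H each → 7
  5 × C (aromatic): no H
  3 × O: 1 H each → 3
  1 × C: 2 H
  1 × C: no H
  1 × O: no H
  Total hydrogens = 12.
Molecular formula: C14H12O4

C14H12O4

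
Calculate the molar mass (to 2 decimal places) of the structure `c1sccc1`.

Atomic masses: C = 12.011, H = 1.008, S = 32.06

84.14

Molecular formula: C4H4S.
M = 4×12.011 + 4×1.008 + 1×32.06 = 84.14 g/mol.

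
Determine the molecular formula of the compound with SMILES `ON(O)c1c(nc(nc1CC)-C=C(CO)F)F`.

C9H11F2N3O3

Heavy atoms from the SMILES: 9 C, 2 F, 3 N, 3 O.
Implicit hydrogens by atom environment:
  4 × C (aromatic): no H
  3 × O: 1 H each → 3
  2 × C: 2 H each → 4
  2 × F: no H
  2 × N (aromatic): no H
  1 × C: 3 H
  1 × C: 1 H
  1 × C: no H
  1 × N: no H
  Total hydrogens = 11.
Molecular formula: C9H11F2N3O3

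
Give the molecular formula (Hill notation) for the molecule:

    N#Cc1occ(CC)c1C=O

Heavy atoms from the SMILES: 8 C, 1 N, 2 O.
Implicit hydrogens by atom environment:
  3 × C (aromatic): no H
  1 × C: 3 H
  1 × C: 2 H
  1 × C (aromatic): 1 H
  1 × C: 1 H
  1 × C: no H
  1 × N: no H
  1 × O (aromatic): no H
  1 × O: no H
  Total hydrogens = 7.
Molecular formula: C8H7NO2

C8H7NO2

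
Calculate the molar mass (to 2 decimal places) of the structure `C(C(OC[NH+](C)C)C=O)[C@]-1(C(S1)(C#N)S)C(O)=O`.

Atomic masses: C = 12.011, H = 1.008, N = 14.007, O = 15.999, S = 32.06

291.36

Molecular formula: C10H15N2O4S2+.
M = 10×12.011 + 15×1.008 + 2×14.007 + 4×15.999 + 2×32.06 = 291.36 g/mol.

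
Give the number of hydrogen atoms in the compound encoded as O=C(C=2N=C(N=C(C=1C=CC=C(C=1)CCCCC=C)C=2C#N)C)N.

Hydrogens are implicit in SMILES; fill each atom to its normal valence:
  6 × C (aromatic): no H
  5 × C: 2 H each → 10
  4 × C (aromatic): 1 H each → 4
  2 × C: no H
  2 × N (aromatic): no H
  1 × C: 3 H
  1 × C: 1 H
  1 × N: 2 H
  1 × N: no H
  1 × O: no H
  Total hydrogens = 20.

20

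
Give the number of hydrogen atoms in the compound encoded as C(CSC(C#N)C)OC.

11

Hydrogens are implicit in SMILES; fill each atom to its normal valence:
  2 × C: 3 H each → 6
  2 × C: 2 H each → 4
  1 × C: 1 H
  1 × C: no H
  1 × N: no H
  1 × O: no H
  1 × S: no H
  Total hydrogens = 11.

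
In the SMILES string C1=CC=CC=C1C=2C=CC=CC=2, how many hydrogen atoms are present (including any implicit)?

Hydrogens are implicit in SMILES; fill each atom to its normal valence:
  10 × C (aromatic): 1 H each → 10
  2 × C (aromatic): no H
  Total hydrogens = 10.

10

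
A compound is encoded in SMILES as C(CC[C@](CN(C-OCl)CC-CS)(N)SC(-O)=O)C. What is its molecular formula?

Heavy atoms from the SMILES: 11 C, 1 Cl, 2 N, 3 O, 2 S.
Implicit hydrogens by atom environment:
  8 × C: 2 H each → 16
  2 × C: no H
  2 × O: no H
  1 × C: 3 H
  1 × Cl: no H
  1 × N: 2 H
  1 × N: no H
  1 × O: 1 H
  1 × S: 1 H
  1 × S: no H
  Total hydrogens = 23.
Molecular formula: C11H23ClN2O3S2

C11H23ClN2O3S2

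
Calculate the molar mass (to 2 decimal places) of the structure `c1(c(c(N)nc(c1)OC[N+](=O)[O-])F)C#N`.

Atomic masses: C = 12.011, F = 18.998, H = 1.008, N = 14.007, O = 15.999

Molecular formula: C7H5FN4O3.
M = 7×12.011 + 1×18.998 + 5×1.008 + 4×14.007 + 3×15.999 = 212.14 g/mol.

212.14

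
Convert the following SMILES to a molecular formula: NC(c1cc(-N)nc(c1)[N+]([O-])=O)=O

Heavy atoms from the SMILES: 6 C, 4 N, 3 O.
Implicit hydrogens by atom environment:
  3 × C (aromatic): no H
  2 × C (aromatic): 1 H each → 2
  2 × N: 2 H each → 4
  2 × O: no H
  1 × C: no H
  1 × N (aromatic): no H
  1 × N (charge +1): no H
  1 × O (charge -1): no H
  Total hydrogens = 6.
Molecular formula: C6H6N4O3

C6H6N4O3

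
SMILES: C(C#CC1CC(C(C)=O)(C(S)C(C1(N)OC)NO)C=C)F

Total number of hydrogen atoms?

Hydrogens are implicit in SMILES; fill each atom to its normal valence:
  5 × C: no H
  4 × C: 1 H each → 4
  3 × C: 2 H each → 6
  2 × C: 3 H each → 6
  2 × O: no H
  1 × F: no H
  1 × N: 2 H
  1 × N: 1 H
  1 × O: 1 H
  1 × S: 1 H
  Total hydrogens = 21.

21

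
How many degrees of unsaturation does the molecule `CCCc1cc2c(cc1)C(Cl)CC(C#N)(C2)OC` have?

7

Molecular formula from the SMILES: C15H18ClNO.
DoU = (2C + 2 + N − H − X)/2 = (2·15 + 2 + 1 − 18 − 1)/2 = 14/2 = 7.
(Structurally: 2 ring(s) + 5 π bond(s) = 7.)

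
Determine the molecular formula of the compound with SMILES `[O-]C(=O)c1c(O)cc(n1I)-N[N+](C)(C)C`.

C8H12IN3O3

Heavy atoms from the SMILES: 8 C, 1 I, 3 N, 3 O.
Implicit hydrogens by atom environment:
  3 × C: 3 H each → 9
  3 × C (aromatic): no H
  1 × C (aromatic): 1 H
  1 × C: no H
  1 × I: no H
  1 × N: 1 H
  1 × N (aromatic): no H
  1 × N (charge +1): no H
  1 × O: 1 H
  1 × O: no H
  1 × O (charge -1): no H
  Total hydrogens = 12.
Molecular formula: C8H12IN3O3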